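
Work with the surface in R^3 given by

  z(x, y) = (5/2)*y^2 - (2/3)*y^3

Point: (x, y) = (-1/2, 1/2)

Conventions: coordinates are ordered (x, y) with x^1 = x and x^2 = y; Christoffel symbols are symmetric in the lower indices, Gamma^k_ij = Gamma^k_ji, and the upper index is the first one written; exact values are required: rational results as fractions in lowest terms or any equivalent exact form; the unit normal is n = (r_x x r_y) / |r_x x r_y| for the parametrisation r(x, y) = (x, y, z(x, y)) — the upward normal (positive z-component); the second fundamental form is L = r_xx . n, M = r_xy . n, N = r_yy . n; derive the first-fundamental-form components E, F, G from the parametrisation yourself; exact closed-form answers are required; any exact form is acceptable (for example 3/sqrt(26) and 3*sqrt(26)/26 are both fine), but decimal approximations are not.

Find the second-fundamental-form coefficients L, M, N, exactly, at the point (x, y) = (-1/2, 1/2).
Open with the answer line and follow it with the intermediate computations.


Answer: L = 0, M = 0, N = 3*sqrt(5)/5

z_x = 0, z_y = 2, z_xx = 0, z_xy = 0, z_yy = 3
E = 1, F = 0, G = 5; answer radicand W^2 = 5
unnormalised second-form numerators: l = 0, m = 0, n = 3; L = l/sqrt(5), and similarly M = m/sqrt(W^2), N = n/sqrt(W^2)


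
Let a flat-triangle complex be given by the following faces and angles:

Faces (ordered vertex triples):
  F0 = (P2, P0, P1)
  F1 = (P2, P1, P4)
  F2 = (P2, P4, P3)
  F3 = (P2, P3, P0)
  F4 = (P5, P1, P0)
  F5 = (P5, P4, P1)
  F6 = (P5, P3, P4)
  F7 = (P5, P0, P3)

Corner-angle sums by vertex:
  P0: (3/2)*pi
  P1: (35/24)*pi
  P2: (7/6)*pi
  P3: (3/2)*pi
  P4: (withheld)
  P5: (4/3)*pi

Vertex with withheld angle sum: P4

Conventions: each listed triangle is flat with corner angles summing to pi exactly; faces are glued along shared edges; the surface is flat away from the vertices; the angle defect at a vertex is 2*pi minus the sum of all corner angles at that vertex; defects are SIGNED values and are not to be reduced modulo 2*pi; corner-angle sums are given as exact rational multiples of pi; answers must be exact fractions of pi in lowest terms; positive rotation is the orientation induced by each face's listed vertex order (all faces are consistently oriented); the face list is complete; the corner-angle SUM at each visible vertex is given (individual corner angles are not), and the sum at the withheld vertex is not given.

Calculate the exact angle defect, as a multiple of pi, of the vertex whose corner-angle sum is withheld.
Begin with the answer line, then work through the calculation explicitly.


Answer: defect(P4) = (23/24)*pi

V = 6, E = 12, F = 8; chi = V - E + F = 2
Gauss-Bonnet: total defect = 2*pi*chi = 4*pi; visible defects sum to (73/24)*pi


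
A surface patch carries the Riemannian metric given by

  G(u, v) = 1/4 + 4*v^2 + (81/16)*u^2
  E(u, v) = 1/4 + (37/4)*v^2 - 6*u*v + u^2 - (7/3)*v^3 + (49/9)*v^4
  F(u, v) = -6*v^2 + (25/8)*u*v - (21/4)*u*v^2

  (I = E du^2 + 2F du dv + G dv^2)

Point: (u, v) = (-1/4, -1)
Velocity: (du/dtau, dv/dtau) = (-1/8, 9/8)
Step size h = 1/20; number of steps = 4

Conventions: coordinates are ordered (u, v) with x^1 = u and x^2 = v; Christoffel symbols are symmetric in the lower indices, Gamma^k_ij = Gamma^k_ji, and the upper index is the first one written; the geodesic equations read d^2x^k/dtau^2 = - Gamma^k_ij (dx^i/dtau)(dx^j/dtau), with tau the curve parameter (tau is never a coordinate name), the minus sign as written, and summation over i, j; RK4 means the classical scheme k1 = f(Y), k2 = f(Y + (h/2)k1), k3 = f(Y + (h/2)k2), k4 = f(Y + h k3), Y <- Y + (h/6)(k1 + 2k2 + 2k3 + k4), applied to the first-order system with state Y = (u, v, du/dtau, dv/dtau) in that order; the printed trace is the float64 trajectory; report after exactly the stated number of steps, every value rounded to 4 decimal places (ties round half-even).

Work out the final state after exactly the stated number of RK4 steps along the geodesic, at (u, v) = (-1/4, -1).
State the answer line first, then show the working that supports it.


Answer: u = -0.3118, v = -0.7890, du/dtau = -0.5641, dv/dtau = 0.9027

f(Y) = (du/dtau, dv/dtau, -Gamma^u_ij Y'^i Y'^j, -Gamma^v_ij Y'^i Y'^j) with the Gammas evaluated at the stage position; h = 0.050000; intermediate values shown to 6 dp
step 0: u = -0.2500, v = -1.0000, du/dtau = -0.1250, dv/dtau = 1.1250
step 1:
  k1: at (u, v) = (-0.250000, -1.000000), (du/dtau, dv/dtau) = (-0.125000, 1.125000); Gamma_uuu = 1.213373, Gamma_uuv = -1.917916, Gamma_uvv = 0.515063, Gamma_vuu = 4.216363, Gamma_vuv = -1.917807, Gamma_vvv = -0.435361; k1 = (-0.125000, 1.125000, -1.210250, -0.054260)
  k2: at (u, v) = (-0.253125, -0.971875), (du/dtau, dv/dtau) = (-0.155256, 1.123643); Gamma_uuu = 1.214165, Gamma_uuv = -1.961416, Gamma_uvv = 0.548027, Gamma_vuu = 4.126263, Gamma_vuv = -1.936211, Gamma_vvv = -0.434434; k2 = (-0.155256, 1.123643, -1.405541, -0.226510)
  k3: at (u, v) = (-0.253881, -0.971909), (du/dtau, dv/dtau) = (-0.160139, 1.119337); Gamma_uuu = 1.211067, Gamma_uuv = -1.959974, Gamma_uvv = 0.547682, Gamma_vuu = 4.119718, Gamma_vuv = -1.932308, Gamma_vvv = -0.435259; k3 = (-0.160139, 1.119337, -1.419904, -0.253033)
  k4: at (u, v) = (-0.258007, -0.944033), (du/dtau, dv/dtau) = (-0.195995, 1.112348); Gamma_uuu = 1.206855, Gamma_uuv = -2.002750, Gamma_uvv = 0.582700, Gamma_vuu = 4.019338, Gamma_vuv = -1.944514, Gamma_vvv = -0.435296; k4 = (-0.195995, 1.112348, -1.640604, -0.463666)
  Y <- Y + (h/6)(k1 + 2k2 + 2k3 + k4): u = -0.2579, v = -0.9440, du/dtau = -0.1958, dv/dtau = 1.1127
step 2:
  k1: at (u, v) = (-0.257932, -0.943972), (du/dtau, dv/dtau) = (-0.195848, 1.112692); Gamma_uuu = 1.207194, Gamma_uuv = -2.003004, Gamma_uvv = 0.582814, Gamma_vuu = 4.019862, Gamma_vuv = -1.944980, Gamma_vvv = -0.435201; k1 = (-0.195848, 1.112692, -1.640857, -0.463066)
  k2: at (u, v) = (-0.262828, -0.916155), (du/dtau, dv/dtau) = (-0.236869, 1.101115); Gamma_uuu = 1.198856, Gamma_uuv = -2.045790, Gamma_uvv = 0.620476, Gamma_vuu = 3.910525, Gamma_vuv = -1.952075, Gamma_vvv = -0.436024; k2 = (-0.236869, 1.101115, -1.886730, -0.709030)
  k3: at (u, v) = (-0.263853, -0.916445), (du/dtau, dv/dtau) = (-0.243016, 1.094966); Gamma_uuu = 1.194460, Gamma_uuv = -2.043270, Gamma_uvv = 0.619621, Gamma_vuu = 3.902122, Gamma_vuv = -1.946299, Gamma_vvv = -0.437277; k3 = (-0.243016, 1.094966, -1.900841, -0.741972)
  k4: at (u, v) = (-0.270082, -0.889224), (du/dtau, dv/dtau) = (-0.290890, 1.075593); Gamma_uuu = 1.179267, Gamma_uuv = -2.083820, Gamma_uvv = 0.659093, Gamma_vuu = 3.779943, Gamma_vuv = -1.944210, Gamma_vvv = -0.439848; k4 = (-0.290890, 1.075593, -2.166258, -1.027593)
  Y <- Y + (h/6)(k1 + 2k2 + 2k3 + k4): u = -0.2700, v = -0.8891, du/dtau = -0.2907, dv/dtau = 1.0761
step 3:
  k1: at (u, v) = (-0.269986, -0.889135), (du/dtau, dv/dtau) = (-0.290700, 1.076086); Gamma_uuu = 1.179704, Gamma_uuv = -2.084182, Gamma_uvv = 0.659275, Gamma_vuu = 3.780576, Gamma_vuv = -1.944828, Gamma_vvv = -0.439716; k1 = (-0.290700, 1.076086, -2.167048, -1.027065)
  k2: at (u, v) = (-0.277253, -0.862233), (du/dtau, dv/dtau) = (-0.344876, 1.050409); Gamma_uuu = 1.158988, Gamma_uuv = -2.123587, Gamma_uvv = 0.701371, Gamma_vuu = 3.647526, Gamma_vuv = -1.935204, Gamma_vvv = -0.443764; k2 = (-0.344876, 1.050409, -2.450301, -1.346303)
  k3: at (u, v) = (-0.278608, -0.862875), (du/dtau, dv/dtau) = (-0.351958, 1.042428); Gamma_uuu = 1.153127, Gamma_uuv = -2.119636, Gamma_uvv = 0.699702, Gamma_vuu = 3.637280, Gamma_vuv = -1.927206, Gamma_vvv = -0.445540; k3 = (-0.351958, 1.042428, -2.458527, -1.380563)
  k4: at (u, v) = (-0.287584, -0.837014), (du/dtau, dv/dtau) = (-0.413626, 1.007058); Gamma_uuu = 1.124059, Gamma_uuv = -2.155057, Gamma_uvv = 0.743033, Gamma_vuu = 3.489925, Gamma_vuv = -1.905517, Gamma_vvv = -0.452184; k4 = (-0.413626, 1.007058, -2.741230, -1.725960)
  Y <- Y + (h/6)(k1 + 2k2 + 2k3 + k4): u = -0.2875, v = -0.8369, du/dtau = -0.4134, dv/dtau = 1.0077
step 4:
  k1: at (u, v) = (-0.287469, -0.836895), (du/dtau, dv/dtau) = (-0.413416, 1.007696); Gamma_uuu = 1.124565, Gamma_uuv = -2.155527, Gamma_uvv = 0.743301, Gamma_vuu = 3.490594, Gamma_vuv = -1.906253, Gamma_vvv = -0.452023; k1 = (-0.413416, 1.007696, -2.742966, -1.725863)
  k2: at (u, v) = (-0.297804, -0.811703), (du/dtau, dv/dtau) = (-0.481990, 0.964550); Gamma_uuu = 1.089037, Gamma_uuv = -2.188517, Gamma_uvv = 0.788956, Gamma_vuu = 3.331694, Gamma_vuv = -1.874860, Gamma_vvv = -0.460837; k2 = (-0.481990, 0.964550, -3.021908, -2.088516)
  k3: at (u, v) = (-0.299519, -0.812781), (du/dtau, dv/dtau) = (-0.488964, 0.955483); Gamma_uuu = 1.081876, Gamma_uuv = -2.182945, Gamma_uvv = 0.786128, Gamma_vuu = 3.320243, Gamma_vuv = -1.864711, Gamma_vvv = -0.463108; k3 = (-0.488964, 0.955483, -3.016086, -2.113403)
  k4: at (u, v) = (-0.311917, -0.789121), (du/dtau, dv/dtau) = (-0.564220, 0.902026); Gamma_uuu = 1.037760, Gamma_uuv = -2.210540, Gamma_uvv = 0.832147, Gamma_vuu = 3.148243, Gamma_vuv = -1.819693, Gamma_vvv = -0.475044; k4 = (-0.564220, 0.902026, -3.257514, -2.467942)
  Y <- Y + (h/6)(k1 + 2k2 + 2k3 + k4): u = -0.3118, v = -0.7890, du/dtau = -0.5641, dv/dtau = 0.9027


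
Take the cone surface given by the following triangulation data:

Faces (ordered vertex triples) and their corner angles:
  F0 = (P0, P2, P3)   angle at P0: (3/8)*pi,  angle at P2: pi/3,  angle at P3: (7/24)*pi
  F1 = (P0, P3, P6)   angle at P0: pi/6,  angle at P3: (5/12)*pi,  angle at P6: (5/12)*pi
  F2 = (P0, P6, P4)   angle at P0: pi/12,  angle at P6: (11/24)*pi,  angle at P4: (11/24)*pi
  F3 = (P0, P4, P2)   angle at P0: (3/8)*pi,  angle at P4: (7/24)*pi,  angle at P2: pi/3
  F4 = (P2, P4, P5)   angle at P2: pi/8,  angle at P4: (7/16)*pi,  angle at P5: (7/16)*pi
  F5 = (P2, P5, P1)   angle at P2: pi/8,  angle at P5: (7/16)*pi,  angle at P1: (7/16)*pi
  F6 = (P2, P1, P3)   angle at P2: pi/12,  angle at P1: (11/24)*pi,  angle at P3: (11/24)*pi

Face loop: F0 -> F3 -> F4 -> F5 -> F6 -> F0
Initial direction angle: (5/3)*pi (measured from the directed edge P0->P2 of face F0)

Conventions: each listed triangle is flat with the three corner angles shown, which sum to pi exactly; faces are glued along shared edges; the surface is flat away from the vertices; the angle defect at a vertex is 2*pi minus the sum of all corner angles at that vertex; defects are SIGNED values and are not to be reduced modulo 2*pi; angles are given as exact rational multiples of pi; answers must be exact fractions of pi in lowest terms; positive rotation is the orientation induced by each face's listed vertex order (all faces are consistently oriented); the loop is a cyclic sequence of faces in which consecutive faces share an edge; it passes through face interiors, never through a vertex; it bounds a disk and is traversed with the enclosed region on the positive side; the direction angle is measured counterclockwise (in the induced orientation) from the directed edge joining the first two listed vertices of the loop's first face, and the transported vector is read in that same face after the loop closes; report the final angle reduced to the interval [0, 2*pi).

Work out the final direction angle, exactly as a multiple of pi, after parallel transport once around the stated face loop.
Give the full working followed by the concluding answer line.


enclosed vertex P2: corner angles sum to pi, defect = 2*pi - pi = pi
the final direction is the initial angle plus the enclosed defects, taken mod 2*pi in the induced orientation
final angle = (5/3)*pi + pi = (2/3)*pi (mod 2*pi)

Answer: final direction angle = (2/3)*pi


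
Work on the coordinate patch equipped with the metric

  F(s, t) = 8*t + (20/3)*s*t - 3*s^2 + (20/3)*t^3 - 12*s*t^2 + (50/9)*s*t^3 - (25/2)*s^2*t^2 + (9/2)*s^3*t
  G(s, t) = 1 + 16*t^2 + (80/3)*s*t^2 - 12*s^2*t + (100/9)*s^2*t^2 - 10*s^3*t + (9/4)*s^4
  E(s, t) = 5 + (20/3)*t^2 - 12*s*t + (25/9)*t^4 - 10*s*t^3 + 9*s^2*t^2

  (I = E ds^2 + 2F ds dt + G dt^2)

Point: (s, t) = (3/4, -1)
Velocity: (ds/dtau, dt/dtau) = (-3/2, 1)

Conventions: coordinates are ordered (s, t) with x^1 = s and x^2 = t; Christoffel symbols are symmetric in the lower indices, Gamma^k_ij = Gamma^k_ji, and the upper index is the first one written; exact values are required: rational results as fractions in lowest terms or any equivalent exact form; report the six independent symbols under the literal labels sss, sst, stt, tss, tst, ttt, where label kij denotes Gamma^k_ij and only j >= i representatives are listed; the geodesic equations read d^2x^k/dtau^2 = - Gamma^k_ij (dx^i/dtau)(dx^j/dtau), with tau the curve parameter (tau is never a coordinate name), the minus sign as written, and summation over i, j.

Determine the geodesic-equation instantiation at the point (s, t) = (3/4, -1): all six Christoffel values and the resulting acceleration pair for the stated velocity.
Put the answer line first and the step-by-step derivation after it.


Answer: Gamma_sss = 163584/828865, Gamma_sst = -304448/828865, Gamma_stt = 354432/828865, Gamma_tss = -40608/165773, Gamma_tst = 75576/165773, Gamma_ttt = -87984/165773; accelerations (d^2s/dtau^2, d^2t/dtau^2) = (-327168/165773, 406080/165773)

E = 5185/144, F = -16685/384, G = 56249/1024 at the point
E_s = 71/2, E_t = -4757/72, F_s = -15859/288, F_t = 10171/128, G_s = 15745/192, G_t = -3055/32
EG - F^2 = 828865/9216;  g^inv = (9216/828865) * [[56249/1024, 16685/384], [16685/384, 5185/144]]
first-kind symbols [ij,l] = (1/2)(d_i g_jl + d_j g_il - d_l g_ij): [ss,s] = E_s/2 = 71/4, [ss,t] = F_s - E_t/2 = -705/32, [st,s] = E_t/2 = -4757/144, [st,t] = G_s/2 = 15745/384, [tt,s] = F_t - G_s/2 = 923/24, [tt,t] = G_t/2 = -3055/64
Gamma^s_ij = (G*[ij,s] - F*[ij,t])/(EG - F^2), Gamma^t_ij = (E*[ij,t] - F*[ij,s])/(EG - F^2)
Gamma_sss = 163584/828865, Gamma_sst = -304448/828865, Gamma_stt = 354432/828865, Gamma_tss = -40608/165773, Gamma_tst = 75576/165773, Gamma_ttt = -87984/165773
d^2s/dtau^2 = -(Gamma_sss*(-3/2)^2 + 2*Gamma_sst*(-3/2)*(1) + Gamma_stt*(1)^2) = -327168/165773
d^2t/dtau^2 = -(Gamma_tss*(-3/2)^2 + 2*Gamma_tst*(-3/2)*(1) + Gamma_ttt*(1)^2) = 406080/165773


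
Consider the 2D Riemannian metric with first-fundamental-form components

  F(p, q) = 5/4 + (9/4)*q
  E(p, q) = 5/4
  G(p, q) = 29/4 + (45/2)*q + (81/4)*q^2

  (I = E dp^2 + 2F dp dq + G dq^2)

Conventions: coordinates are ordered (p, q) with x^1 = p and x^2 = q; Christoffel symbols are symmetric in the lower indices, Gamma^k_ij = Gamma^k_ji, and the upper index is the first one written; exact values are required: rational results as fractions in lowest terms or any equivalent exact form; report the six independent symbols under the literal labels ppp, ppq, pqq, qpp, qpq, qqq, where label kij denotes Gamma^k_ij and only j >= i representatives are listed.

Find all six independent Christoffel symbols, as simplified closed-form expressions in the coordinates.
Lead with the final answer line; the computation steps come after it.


Answer: Gamma_ppp = 0, Gamma_ppq = 0, Gamma_pqq = 3/(27*q^2 + 30*q + 10), Gamma_qpp = 0, Gamma_qpq = 0, Gamma_qqq = (27*q + 15)/(27*q^2 + 30*q + 10)

E = 5/4; F = 5/4 + (9/4)*q; G = 29/4 + (45/2)*q + (81/4)*q^2
Gamma^k_ij = (1/2) g^{kl} (d_i g_jl + d_j g_il - d_l g_ij), with g^inv = (1/(EG-F^2)) [[G, -F], [-F, E]]
first partials: E_p = 0, E_q = 0, F_p = 0, F_q = 9/4, G_p = 0, G_q = 45/2 + (81/2)*q
D = EG - F^2 = 15/2 + (45/2)*q + (81/4)*q^2
expanded: Gamma^p_pp = (G E_p - 2F F_p + F E_q)/(2D), Gamma^p_pq = (G E_q - F G_p)/(2D), Gamma^p_qq = (2G F_q - G G_p - F G_q)/(2D), Gamma^q_pp = (2E F_p - E E_q - F E_p)/(2D), Gamma^q_pq = (E G_p - F E_q)/(2D), Gamma^q_qq = (E G_q - 2F F_q + F G_p)/(2D); substitute and cancel common factors


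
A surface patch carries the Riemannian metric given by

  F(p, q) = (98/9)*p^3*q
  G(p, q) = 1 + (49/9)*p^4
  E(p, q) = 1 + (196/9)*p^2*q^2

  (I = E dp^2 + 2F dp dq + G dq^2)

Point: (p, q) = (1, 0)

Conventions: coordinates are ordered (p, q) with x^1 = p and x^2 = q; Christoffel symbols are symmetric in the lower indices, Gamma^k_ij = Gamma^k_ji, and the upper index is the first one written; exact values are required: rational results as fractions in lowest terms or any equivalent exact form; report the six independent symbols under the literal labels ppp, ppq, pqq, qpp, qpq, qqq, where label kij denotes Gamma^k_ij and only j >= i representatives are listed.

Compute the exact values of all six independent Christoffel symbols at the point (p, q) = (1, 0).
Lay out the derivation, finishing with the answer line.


E = 1, F = 0, G = 58/9 at the point
E_p = 0, E_q = 0, F_p = 0, F_q = 98/9, G_p = 196/9, G_q = 0
EG - F^2 = 58/9;  g^inv = (9/58) * [[58/9, 0], [0, 1]]
first-kind symbols [ij,l] = (1/2)(d_i g_jl + d_j g_il - d_l g_ij): [pp,p] = E_p/2 = 0, [pp,q] = F_p - E_q/2 = 0, [pq,p] = E_q/2 = 0, [pq,q] = G_p/2 = 98/9, [qq,p] = F_q - G_p/2 = 0, [qq,q] = G_q/2 = 0
Gamma^p_ij = (G*[ij,p] - F*[ij,q])/(EG - F^2), Gamma^q_ij = (E*[ij,q] - F*[ij,p])/(EG - F^2)

Answer: Gamma_ppp = 0, Gamma_ppq = 0, Gamma_pqq = 0, Gamma_qpp = 0, Gamma_qpq = 49/29, Gamma_qqq = 0


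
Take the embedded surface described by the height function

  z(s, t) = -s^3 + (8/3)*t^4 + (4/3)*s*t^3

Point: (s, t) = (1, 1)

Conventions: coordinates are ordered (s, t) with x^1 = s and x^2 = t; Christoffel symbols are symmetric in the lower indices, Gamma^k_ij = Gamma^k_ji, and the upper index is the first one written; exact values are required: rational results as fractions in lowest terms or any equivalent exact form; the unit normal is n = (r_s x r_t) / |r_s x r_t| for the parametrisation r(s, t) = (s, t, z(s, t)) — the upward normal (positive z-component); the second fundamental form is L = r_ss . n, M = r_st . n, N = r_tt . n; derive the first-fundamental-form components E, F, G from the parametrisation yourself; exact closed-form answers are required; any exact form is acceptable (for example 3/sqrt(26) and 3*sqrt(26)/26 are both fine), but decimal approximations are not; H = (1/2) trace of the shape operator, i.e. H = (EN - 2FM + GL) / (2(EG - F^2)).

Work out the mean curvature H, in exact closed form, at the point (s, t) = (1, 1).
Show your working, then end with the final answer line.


z_s = -5/3, z_t = 44/3, z_ss = -6, z_st = 4, z_tt = 40
E = 34/9, F = -220/9, G = 1945/9; answer radicand W^2 = 1970/9
unnormalised second-form numerators: l = -6, m = 4, n = 40; L = l/sqrt(1970/9), and similarly M = m/sqrt(W^2), N = n/sqrt(W^2)
H = (E*n - 2*F*m + G*l) / (2*(EG - F^2)*sqrt(W^2)); E*n - 2*F*m + G*l = -950, EG - F^2 = 1970/9, so H = (-855/394)/sqrt(1970/9)

Answer: H = -513*sqrt(1970)/155236


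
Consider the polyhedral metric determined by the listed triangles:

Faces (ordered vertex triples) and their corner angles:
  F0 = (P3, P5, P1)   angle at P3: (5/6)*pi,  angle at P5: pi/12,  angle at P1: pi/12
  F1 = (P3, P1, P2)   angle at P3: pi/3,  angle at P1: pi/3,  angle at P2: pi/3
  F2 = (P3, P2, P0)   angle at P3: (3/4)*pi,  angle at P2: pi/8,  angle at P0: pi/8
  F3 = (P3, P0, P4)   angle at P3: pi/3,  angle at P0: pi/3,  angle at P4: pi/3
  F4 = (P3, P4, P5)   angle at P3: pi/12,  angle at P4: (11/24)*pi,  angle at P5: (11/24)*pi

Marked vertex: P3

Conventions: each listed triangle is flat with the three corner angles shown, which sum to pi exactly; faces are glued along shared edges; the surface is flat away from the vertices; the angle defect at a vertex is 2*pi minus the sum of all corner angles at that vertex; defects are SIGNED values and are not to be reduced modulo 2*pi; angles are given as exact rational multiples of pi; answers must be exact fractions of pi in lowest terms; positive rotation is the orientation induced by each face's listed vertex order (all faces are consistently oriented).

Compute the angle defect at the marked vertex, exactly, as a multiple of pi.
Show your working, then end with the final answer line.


Sum of corner angles at P3: (7/3)*pi
defect = 2*pi - (7/3)*pi

Answer: defect(P3) = -pi/3


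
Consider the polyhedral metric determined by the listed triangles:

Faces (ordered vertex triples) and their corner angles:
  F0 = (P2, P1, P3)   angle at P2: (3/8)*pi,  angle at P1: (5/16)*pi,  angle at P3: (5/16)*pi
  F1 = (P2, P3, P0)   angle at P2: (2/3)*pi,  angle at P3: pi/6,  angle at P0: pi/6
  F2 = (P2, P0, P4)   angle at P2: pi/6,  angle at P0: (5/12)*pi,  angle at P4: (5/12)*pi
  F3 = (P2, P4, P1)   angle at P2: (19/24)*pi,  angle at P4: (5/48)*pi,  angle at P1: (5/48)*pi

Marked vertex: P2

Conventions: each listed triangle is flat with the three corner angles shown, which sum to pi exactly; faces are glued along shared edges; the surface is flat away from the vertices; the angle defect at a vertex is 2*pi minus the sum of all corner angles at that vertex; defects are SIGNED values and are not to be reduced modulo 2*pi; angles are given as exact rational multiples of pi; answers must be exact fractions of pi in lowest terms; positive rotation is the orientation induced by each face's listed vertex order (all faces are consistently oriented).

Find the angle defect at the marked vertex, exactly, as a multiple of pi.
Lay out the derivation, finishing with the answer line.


Sum of corner angles at P2: 2*pi
defect = 2*pi - 2*pi

Answer: defect(P2) = 0


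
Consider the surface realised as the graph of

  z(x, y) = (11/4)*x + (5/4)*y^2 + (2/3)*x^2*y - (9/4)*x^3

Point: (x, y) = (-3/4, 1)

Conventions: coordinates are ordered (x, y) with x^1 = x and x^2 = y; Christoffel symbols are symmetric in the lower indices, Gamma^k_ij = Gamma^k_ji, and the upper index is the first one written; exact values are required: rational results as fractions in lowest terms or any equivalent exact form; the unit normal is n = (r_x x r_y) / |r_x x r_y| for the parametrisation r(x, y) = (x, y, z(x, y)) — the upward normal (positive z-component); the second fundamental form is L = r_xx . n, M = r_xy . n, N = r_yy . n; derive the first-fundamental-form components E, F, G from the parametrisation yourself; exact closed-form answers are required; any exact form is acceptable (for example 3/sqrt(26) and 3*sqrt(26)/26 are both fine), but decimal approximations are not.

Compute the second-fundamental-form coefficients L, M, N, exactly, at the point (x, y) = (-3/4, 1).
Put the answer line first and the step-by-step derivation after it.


Answer: L = 2200*sqrt(55113)/165339, M = -64*sqrt(55113)/55113, N = 160*sqrt(55113)/55113

z_x = -131/64, z_y = 23/8, z_xx = 275/24, z_xy = -1, z_yy = 5/2
E = 21257/4096, F = -3013/512, G = 593/64; answer radicand W^2 = 55113/4096
unnormalised second-form numerators: l = 275/24, m = -1, n = 5/2; L = l/sqrt(55113/4096), and similarly M = m/sqrt(W^2), N = n/sqrt(W^2)


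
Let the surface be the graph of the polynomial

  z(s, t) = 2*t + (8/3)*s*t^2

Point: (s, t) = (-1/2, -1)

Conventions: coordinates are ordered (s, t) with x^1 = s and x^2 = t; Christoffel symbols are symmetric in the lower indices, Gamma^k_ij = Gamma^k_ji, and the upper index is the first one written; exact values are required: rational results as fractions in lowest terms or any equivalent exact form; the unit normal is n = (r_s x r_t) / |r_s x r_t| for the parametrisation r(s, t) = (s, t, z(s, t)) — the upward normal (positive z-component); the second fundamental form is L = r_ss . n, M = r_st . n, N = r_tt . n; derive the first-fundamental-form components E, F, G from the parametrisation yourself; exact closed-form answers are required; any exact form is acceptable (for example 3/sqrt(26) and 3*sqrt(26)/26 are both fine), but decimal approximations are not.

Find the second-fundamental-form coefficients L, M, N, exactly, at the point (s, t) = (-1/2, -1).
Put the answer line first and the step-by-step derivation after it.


Answer: L = 0, M = -16*sqrt(269)/269, N = -8*sqrt(269)/269

z_s = 8/3, z_t = 14/3, z_ss = 0, z_st = -16/3, z_tt = -8/3
E = 73/9, F = 112/9, G = 205/9; answer radicand W^2 = 269/9
unnormalised second-form numerators: l = 0, m = -16/3, n = -8/3; L = l/sqrt(269/9), and similarly M = m/sqrt(W^2), N = n/sqrt(W^2)


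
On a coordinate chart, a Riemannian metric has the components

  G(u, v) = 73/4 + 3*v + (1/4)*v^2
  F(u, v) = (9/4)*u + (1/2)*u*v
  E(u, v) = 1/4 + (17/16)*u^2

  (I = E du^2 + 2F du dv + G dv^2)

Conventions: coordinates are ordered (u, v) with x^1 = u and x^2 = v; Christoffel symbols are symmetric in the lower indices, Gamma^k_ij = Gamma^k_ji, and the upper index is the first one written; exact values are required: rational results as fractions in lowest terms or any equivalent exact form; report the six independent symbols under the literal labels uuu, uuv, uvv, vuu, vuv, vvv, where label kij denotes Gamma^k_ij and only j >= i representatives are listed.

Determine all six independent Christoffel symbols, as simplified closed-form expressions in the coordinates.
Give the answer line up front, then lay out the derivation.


Answer: Gamma_uuu = (u*v^2 + 60*u*v + 917*u)/(u^2*v^2 + 60*u^2*v + 917*u^2 + 4*v^2 + 48*v + 292), Gamma_uuv = 0, Gamma_uvv = (12*u*v + 368*u)/(u^2*v^2 + 60*u^2*v + 917*u^2 + 4*v^2 + 48*v + 292), Gamma_vuu = (8*v + 36)/(u^2*v^2 + 60*u^2*v + 917*u^2 + 4*v^2 + 48*v + 292), Gamma_vuv = 0, Gamma_vvv = (u^2*v + 30*u^2 + 4*v + 24)/(u^2*v^2 + 60*u^2*v + 917*u^2 + 4*v^2 + 48*v + 292)

E = 1/4 + (17/16)*u^2; F = (9/4)*u + (1/2)*u*v; G = 73/4 + 3*v + (1/4)*v^2
Gamma^k_ij = (1/2) g^{kl} (d_i g_jl + d_j g_il - d_l g_ij), with g^inv = (1/(EG-F^2)) [[G, -F], [-F, E]]
first partials: E_u = (17/8)*u, E_v = 0, F_u = 9/4 + (1/2)*v, F_v = (1/2)*u, G_u = 0, G_v = 3 + (1/2)*v
D = EG - F^2 = 73/16 + (3/4)*v + (1/16)*v^2 + (917/64)*u^2 + (15/16)*u^2*v + (1/64)*u^2*v^2
expanded: Gamma^u_uu = (G E_u - 2F F_u + F E_v)/(2D), Gamma^u_uv = (G E_v - F G_u)/(2D), Gamma^u_vv = (2G F_v - G G_u - F G_v)/(2D), Gamma^v_uu = (2E F_u - E E_v - F E_u)/(2D), Gamma^v_uv = (E G_u - F E_v)/(2D), Gamma^v_vv = (E G_v - 2F F_v + F G_u)/(2D); substitute and cancel common factors


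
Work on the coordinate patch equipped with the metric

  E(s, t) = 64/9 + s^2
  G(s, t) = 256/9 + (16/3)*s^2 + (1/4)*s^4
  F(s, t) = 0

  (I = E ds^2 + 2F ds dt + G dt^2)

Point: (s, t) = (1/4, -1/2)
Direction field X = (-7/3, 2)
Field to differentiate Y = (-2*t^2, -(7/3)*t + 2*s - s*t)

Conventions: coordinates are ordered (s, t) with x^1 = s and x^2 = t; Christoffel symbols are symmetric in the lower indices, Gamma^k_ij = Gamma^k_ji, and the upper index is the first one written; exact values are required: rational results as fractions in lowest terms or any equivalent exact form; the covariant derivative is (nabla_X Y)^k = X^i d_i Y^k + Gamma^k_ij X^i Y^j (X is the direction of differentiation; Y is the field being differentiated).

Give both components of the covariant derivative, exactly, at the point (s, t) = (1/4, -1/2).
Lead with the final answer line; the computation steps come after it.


Answer: (nabla_X Y)^s = 111423/33056, (nabla_X Y)^t = -17368/1545

E = 1033/144, F = 0, G = 265225/9216 at the point
E_s = 1/2, E_t = 0, F_s = 0, F_t = 0, G_s = 515/192, G_t = 0
EG - F^2 = 273977425/1327104;  g^inv = (1327104/273977425) * [[265225/9216, 0], [0, 1033/144]]
first-kind symbols [ij,l] = (1/2)(d_i g_jl + d_j g_il - d_l g_ij): [ss,s] = E_s/2 = 1/4, [ss,t] = F_s - E_t/2 = 0, [st,s] = E_t/2 = 0, [st,t] = G_s/2 = 515/384, [tt,s] = F_t - G_s/2 = -515/384, [tt,t] = G_t/2 = 0
Gamma^s_ij = (G*[ij,s] - F*[ij,t])/(EG - F^2), Gamma^t_ij = (E*[ij,t] - F*[ij,s])/(EG - F^2)
Gamma_sss = 36/1033, Gamma_sst = 0, Gamma_stt = -1545/8264, Gamma_tss = 0, Gamma_tst = 24/515, Gamma_ttt = 0
X = (-7/3, 2), Y = (-1/2, 43/24) at the point


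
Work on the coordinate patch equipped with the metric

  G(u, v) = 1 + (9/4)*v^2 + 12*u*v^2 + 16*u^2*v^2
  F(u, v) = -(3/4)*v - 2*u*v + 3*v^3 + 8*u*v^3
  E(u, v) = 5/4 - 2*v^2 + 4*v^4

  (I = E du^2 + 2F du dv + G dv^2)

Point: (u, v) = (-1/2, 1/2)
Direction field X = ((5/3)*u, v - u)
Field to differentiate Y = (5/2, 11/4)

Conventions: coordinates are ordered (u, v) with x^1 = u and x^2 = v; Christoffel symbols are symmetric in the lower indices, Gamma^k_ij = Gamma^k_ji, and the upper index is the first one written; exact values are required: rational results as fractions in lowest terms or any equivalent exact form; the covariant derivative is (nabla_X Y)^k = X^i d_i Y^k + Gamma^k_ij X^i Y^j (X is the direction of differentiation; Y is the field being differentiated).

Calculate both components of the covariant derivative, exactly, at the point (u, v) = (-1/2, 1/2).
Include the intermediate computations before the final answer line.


E = 1, F = 0, G = 17/16 at the point
E_u = 0, E_v = 0, F_u = 0, F_v = -1/2, G_u = -1, G_v = 1/4
EG - F^2 = 17/16;  g^inv = (16/17) * [[17/16, 0], [0, 1]]
first-kind symbols [ij,l] = (1/2)(d_i g_jl + d_j g_il - d_l g_ij): [uu,u] = E_u/2 = 0, [uu,v] = F_u - E_v/2 = 0, [uv,u] = E_v/2 = 0, [uv,v] = G_u/2 = -1/2, [vv,u] = F_v - G_u/2 = 0, [vv,v] = G_v/2 = 1/8
Gamma^u_ij = (G*[ij,u] - F*[ij,v])/(EG - F^2), Gamma^v_ij = (E*[ij,v] - F*[ij,u])/(EG - F^2)
Gamma_uuu = 0, Gamma_uuv = 0, Gamma_uvv = 0, Gamma_vuu = 0, Gamma_vuv = -8/17, Gamma_vvv = 2/17
X = (-5/6, 1), Y = (5/2, 11/4) at the point

Answer: (nabla_X Y)^u = 0, (nabla_X Y)^v = 23/102


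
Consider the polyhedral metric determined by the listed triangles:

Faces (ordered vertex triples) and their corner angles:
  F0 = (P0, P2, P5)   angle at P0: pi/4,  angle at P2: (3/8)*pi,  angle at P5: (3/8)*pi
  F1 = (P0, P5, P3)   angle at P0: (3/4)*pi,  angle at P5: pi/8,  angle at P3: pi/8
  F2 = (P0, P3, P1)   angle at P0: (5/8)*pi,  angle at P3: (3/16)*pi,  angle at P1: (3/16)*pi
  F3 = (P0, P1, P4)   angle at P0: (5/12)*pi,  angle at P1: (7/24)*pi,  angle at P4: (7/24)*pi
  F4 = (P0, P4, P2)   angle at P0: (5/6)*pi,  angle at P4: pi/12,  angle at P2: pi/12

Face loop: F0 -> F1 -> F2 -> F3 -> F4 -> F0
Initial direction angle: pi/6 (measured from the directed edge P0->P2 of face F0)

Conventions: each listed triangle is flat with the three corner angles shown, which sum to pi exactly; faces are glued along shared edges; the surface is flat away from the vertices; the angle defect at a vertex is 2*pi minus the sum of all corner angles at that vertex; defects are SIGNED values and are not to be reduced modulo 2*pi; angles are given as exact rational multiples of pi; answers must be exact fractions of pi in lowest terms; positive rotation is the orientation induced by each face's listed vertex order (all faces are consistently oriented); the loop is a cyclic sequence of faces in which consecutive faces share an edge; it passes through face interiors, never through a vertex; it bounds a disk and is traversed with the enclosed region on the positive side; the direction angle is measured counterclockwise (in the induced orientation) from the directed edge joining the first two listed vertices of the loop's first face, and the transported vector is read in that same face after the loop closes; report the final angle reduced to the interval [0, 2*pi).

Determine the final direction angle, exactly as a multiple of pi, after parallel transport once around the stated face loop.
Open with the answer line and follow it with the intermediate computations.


Answer: final direction angle = (31/24)*pi

enclosed vertex P0: corner angles sum to (23/8)*pi, defect = 2*pi - (23/8)*pi = (-7/8)*pi
transport around the loop rotates by the sum of enclosed defects; add to the initial angle mod 2*pi
final angle = pi/6 - (7/8)*pi = (31/24)*pi (mod 2*pi)


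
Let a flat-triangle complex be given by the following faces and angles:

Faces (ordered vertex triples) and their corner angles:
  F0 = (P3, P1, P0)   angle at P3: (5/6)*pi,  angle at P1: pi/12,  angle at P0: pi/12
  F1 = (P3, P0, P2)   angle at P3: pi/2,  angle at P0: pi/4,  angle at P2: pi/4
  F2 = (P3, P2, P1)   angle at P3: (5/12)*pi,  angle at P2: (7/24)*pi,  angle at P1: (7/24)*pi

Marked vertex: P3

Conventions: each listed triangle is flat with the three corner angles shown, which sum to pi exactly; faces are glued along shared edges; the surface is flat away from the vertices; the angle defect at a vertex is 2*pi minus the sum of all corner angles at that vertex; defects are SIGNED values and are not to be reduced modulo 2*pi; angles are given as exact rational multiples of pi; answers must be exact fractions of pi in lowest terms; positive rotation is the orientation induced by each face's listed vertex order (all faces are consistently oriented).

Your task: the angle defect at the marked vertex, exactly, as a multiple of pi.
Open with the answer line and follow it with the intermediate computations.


Answer: defect(P3) = pi/4

Sum of corner angles at P3: (7/4)*pi
defect = 2*pi - (7/4)*pi


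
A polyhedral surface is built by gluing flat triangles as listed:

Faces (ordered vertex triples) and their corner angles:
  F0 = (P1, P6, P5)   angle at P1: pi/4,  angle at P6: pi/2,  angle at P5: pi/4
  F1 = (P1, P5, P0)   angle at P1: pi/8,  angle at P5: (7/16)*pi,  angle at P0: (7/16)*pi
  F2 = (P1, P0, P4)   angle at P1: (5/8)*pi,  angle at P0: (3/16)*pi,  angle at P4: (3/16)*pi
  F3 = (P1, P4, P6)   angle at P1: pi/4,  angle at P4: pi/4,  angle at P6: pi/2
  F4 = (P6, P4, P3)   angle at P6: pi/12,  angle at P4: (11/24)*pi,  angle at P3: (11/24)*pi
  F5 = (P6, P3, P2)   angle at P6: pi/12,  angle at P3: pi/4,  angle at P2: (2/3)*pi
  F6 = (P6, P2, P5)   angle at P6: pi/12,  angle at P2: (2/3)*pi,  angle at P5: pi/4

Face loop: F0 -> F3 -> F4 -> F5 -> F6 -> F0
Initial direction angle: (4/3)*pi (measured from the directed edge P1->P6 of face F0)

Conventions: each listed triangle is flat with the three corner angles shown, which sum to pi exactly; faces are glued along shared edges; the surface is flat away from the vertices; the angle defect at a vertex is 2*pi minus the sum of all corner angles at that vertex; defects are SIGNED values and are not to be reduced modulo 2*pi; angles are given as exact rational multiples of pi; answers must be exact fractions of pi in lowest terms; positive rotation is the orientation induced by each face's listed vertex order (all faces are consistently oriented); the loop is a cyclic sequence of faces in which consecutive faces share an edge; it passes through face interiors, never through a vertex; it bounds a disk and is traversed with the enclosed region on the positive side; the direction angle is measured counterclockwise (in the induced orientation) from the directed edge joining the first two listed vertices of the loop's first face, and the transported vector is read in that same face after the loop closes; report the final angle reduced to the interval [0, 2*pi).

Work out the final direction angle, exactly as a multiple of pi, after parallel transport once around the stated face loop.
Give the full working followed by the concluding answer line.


enclosed vertex P6: corner angles sum to (5/4)*pi, defect = 2*pi - (5/4)*pi = (3/4)*pi
transport around the loop rotates by the sum of enclosed defects; add to the initial angle mod 2*pi
final angle = (4/3)*pi + (3/4)*pi = pi/12 (mod 2*pi)

Answer: final direction angle = pi/12


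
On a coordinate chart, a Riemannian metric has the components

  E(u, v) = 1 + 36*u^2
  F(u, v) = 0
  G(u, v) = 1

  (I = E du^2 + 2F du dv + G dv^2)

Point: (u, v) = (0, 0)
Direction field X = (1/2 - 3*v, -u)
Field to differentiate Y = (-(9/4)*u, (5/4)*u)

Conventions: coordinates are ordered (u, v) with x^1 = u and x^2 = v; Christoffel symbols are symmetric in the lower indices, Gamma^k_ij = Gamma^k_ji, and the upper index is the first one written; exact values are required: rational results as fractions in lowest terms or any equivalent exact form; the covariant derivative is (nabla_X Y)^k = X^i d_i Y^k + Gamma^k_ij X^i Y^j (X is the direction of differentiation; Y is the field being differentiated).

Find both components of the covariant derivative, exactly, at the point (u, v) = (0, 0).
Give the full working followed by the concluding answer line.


E = 1, F = 0, G = 1 at the point
E_u = 0, E_v = 0, F_u = 0, F_v = 0, G_u = 0, G_v = 0
EG - F^2 = 1;  g^inv = (1) * [[1, 0], [0, 1]]
first-kind symbols [ij,l] = (1/2)(d_i g_jl + d_j g_il - d_l g_ij): [uu,u] = E_u/2 = 0, [uu,v] = F_u - E_v/2 = 0, [uv,u] = E_v/2 = 0, [uv,v] = G_u/2 = 0, [vv,u] = F_v - G_u/2 = 0, [vv,v] = G_v/2 = 0
Gamma^u_ij = (G*[ij,u] - F*[ij,v])/(EG - F^2), Gamma^v_ij = (E*[ij,v] - F*[ij,u])/(EG - F^2)
Gamma_uuu = 0, Gamma_uuv = 0, Gamma_uvv = 0, Gamma_vuu = 0, Gamma_vuv = 0, Gamma_vvv = 0
X = (1/2, 0), Y = (0, 0) at the point

Answer: (nabla_X Y)^u = -9/8, (nabla_X Y)^v = 5/8


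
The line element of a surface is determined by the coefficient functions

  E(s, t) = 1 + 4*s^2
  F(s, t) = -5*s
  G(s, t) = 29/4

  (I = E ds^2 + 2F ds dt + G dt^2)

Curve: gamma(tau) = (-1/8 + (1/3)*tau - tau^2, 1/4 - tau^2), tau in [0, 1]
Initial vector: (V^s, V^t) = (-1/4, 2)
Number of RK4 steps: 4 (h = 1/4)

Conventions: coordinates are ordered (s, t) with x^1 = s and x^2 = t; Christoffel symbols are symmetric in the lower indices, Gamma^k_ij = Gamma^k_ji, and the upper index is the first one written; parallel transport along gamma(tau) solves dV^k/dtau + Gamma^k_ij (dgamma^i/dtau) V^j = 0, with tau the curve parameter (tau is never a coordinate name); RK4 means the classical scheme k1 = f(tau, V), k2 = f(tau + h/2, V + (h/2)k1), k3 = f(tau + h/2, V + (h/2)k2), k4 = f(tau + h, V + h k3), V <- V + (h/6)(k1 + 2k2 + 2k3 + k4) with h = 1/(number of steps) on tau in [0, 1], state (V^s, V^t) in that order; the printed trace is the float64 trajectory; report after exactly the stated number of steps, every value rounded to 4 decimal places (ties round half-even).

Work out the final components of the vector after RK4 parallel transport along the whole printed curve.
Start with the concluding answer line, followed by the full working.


Answer: V^s = -0.2164, V^t = 2.0966

gamma'(tau) = (1/3 - 2*tau, -2*tau); f(tau, V)^k = -Gamma^k_ij(gamma(tau)) gamma'^i(tau) V^j; h = 1/4; intermediate values shown to 6 dp
curve data and Christoffel symbols at the stage parameters:
  tau = 0.000000: gamma = (-0.125000, 0.250000), gamma' = (0.333333, 0.000000); Gamma_sss = -0.068376, Gamma_sst = 0.000000, Gamma_stt = 0.000000, Gamma_tss = -0.683761, Gamma_tst = 0.000000, Gamma_ttt = 0.000000
  tau = 0.125000: gamma = (-0.098958, 0.234375), gamma' = (0.083333, -0.250000); Gamma_sss = -0.054304, Gamma_sst = 0.000000, Gamma_stt = 0.000000, Gamma_tss = -0.685949, Gamma_tst = 0.000000, Gamma_ttt = 0.000000
  tau = 0.250000: gamma = (-0.104167, 0.187500), gamma' = (-0.166667, -0.500000); Gamma_sss = -0.057129, Gamma_sst = 0.000000, Gamma_stt = 0.000000, Gamma_tss = -0.685551, Gamma_tst = 0.000000, Gamma_ttt = 0.000000
  tau = 0.375000: gamma = (-0.140625, 0.109375), gamma' = (-0.416667, -0.750000); Gamma_sss = -0.076749, Gamma_sst = 0.000000, Gamma_stt = 0.000000, Gamma_tss = -0.682212, Gamma_tst = 0.000000, Gamma_ttt = 0.000000
  tau = 0.500000: gamma = (-0.208333, 0.000000), gamma' = (-0.666667, -1.000000); Gamma_sss = -0.112254, Gamma_sst = 0.000000, Gamma_stt = 0.000000, Gamma_tss = -0.673527, Gamma_tst = 0.000000, Gamma_ttt = 0.000000
  tau = 0.625000: gamma = (-0.307292, -0.140625), gamma' = (-0.916667, -1.250000); Gamma_sss = -0.161145, Gamma_sst = 0.000000, Gamma_stt = 0.000000, Gamma_tss = -0.655505, Gamma_tst = 0.000000, Gamma_ttt = 0.000000
  tau = 0.750000: gamma = (-0.437500, -0.312500), gamma' = (-1.166667, -1.500000); Gamma_sss = -0.218324, Gamma_sst = 0.000000, Gamma_stt = 0.000000, Gamma_tss = -0.623782, Gamma_tst = 0.000000, Gamma_ttt = 0.000000
  tau = 0.875000: gamma = (-0.598958, -0.515625), gamma' = (-1.416667, -1.750000); Gamma_sss = -0.275859, Gamma_sst = 0.000000, Gamma_stt = 0.000000, Gamma_tss = -0.575705, Gamma_tst = 0.000000, Gamma_ttt = 0.000000
  tau = 1.000000: gamma = (-0.791667, -0.750000), gamma' = (-1.666667, -2.000000); Gamma_sss = -0.324555, Gamma_sst = 0.000000, Gamma_stt = 0.000000, Gamma_tss = -0.512456, Gamma_tst = 0.000000, Gamma_ttt = 0.000000
step 0: V^s = -0.2500, V^t = 2.0000
step 1: k1 = (-0.005698, -0.056980), k2 = (-0.001135, -0.014331), k3 = (-0.001132, -0.014299), k4 = (0.002383, 0.028597); V <- V + (h/6)(k1 + 2k2 + 2k3 + k4): V^s = -0.2503, V^t = 1.9964
step 2: k1 = (0.002383, 0.028602), k2 = (0.007996, 0.071072), k3 = (0.007973, 0.070873), k4 = (0.018584, 0.111506); V <- V + (h/6)(k1 + 2k2 + 2k3 + k4): V^s = -0.2481, V^t = 2.0141
step 3: k1 = (0.018569, 0.111411), k2 = (0.036309, 0.147697), k3 = (0.035981, 0.146365), k4 = (0.060908, 0.174024); V <- V + (h/6)(k1 + 2k2 + 2k3 + k4): V^s = -0.2388, V^t = 2.0505
step 4: k1 = (0.060822, 0.173776), k2 = (0.090347, 0.188550), k3 = (0.088904, 0.185540), k4 = (0.117143, 0.184963); V <- V + (h/6)(k1 + 2k2 + 2k3 + k4): V^s = -0.2164, V^t = 2.0966
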